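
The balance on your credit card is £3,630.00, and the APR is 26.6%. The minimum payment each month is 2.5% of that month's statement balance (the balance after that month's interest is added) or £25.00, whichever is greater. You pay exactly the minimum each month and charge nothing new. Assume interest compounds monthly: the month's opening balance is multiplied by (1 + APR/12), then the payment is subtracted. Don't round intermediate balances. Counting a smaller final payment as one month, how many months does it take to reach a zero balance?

479 months

Monthly rate r = 26.6%/12 = 2.21667% = 0.0221667.
While 2.5% of the post-interest balance exceeds £25.00, each month B ← (B·(1+r))·(1 − 0.025), i.e. B shrinks by the factor (1+r)·0.975 = 0.99661.
This holds for months 1–387. Entering month 388 the balance is £976.33; 2.5% of the post-interest balance is now below £25.00, so the flat £25.00 minimum applies from here.
From month 388 a fixed £25.00 at rate r clears £976.33 in 92 more payments. Total: 387 + 92 = 479 months.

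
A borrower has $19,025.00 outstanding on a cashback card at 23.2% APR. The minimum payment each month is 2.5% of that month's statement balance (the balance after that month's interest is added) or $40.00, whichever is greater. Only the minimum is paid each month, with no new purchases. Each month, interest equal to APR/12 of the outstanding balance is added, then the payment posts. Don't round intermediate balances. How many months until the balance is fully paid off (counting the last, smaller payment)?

479 months

Monthly rate r = 23.2%/12 = 1.93333% = 0.0193333.
While 2.5% of the post-interest balance exceeds $40.00, each month B ← (B·(1+r))·(1 − 0.025), i.e. B shrinks by the factor (1+r)·0.975 = 0.99385.
This holds for months 1–405. Entering month 406 the balance is $1,564.10; 2.5% of the post-interest balance is now below $40.00, so the flat $40.00 minimum applies from here.
From month 406 a fixed $40.00 at rate r clears $1,564.10 in 74 more payments. Total: 405 + 74 = 479 months.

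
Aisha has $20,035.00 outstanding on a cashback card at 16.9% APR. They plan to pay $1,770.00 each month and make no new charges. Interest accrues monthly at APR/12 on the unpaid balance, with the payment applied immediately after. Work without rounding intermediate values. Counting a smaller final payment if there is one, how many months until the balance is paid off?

13 months

Monthly rate r = 16.9%/12 = 1.40833% = 0.0140833.
Recurrence: B ← B·(1+r) − $1,770.00.
Month 1: interest $282.16; balance after payment $18,547.16.
Month 2: interest $261.21; balance after payment $17,038.37.
Closed form: n = −ln(1 − rB₀/P)/ln(1+r) = −ln(0.84059)/ln(1.01408) ≈ 12.417, so the balance reaches zero during payment 13.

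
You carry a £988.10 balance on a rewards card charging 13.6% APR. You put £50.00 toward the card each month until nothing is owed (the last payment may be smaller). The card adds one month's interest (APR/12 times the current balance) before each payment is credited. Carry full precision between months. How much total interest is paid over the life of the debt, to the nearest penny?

£136.96

Monthly rate r = 13.6%/12 = 1.13333% = 0.0113333.
Payoff takes n = ⌈−ln(1 − rB₀/P)/ln(1+r)⌉ = ⌈22.500⌉ = 23 payments; the last is £25.06.
Total paid = 22·£50.00 + £25.06 = £1,125.06.
Total interest = total paid − principal = £1,125.06 − £988.10 = £136.96.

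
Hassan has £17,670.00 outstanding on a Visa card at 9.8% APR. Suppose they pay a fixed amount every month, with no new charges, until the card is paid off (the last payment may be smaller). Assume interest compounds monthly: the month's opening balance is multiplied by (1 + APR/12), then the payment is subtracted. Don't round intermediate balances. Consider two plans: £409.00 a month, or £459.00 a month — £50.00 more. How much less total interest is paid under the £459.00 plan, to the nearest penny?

£580.67

Monthly rate r = 9.8%/12 = 0.816667% = 0.00816667.
At £409.00/mo: n = ⌈−ln(1 − rB₀/P)/ln(1+r)⌉ = 54 payments (last £204.65); total interest = total paid − £17,670.00 = £4,211.65.
At £459.00/mo: 47 payments (last £186.98); total interest £3,630.98.
Interest saved = £4,211.65 − £3,630.98 = £580.67.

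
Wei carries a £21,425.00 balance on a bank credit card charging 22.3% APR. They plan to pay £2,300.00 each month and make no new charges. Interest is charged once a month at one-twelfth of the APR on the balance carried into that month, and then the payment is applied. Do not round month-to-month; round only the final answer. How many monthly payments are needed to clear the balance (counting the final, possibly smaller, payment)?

11 payments

Monthly rate r = 22.3%/12 = 1.85833% = 0.0185833.
Recurrence: B ← B·(1+r) − £2,300.00.
Month 1: interest £398.15; balance after payment £19,523.15.
Month 2: interest £362.81; balance after payment £17,585.95.
Closed form: n = −ln(1 − rB₀/P)/ln(1+r) = −ln(0.82689)/ln(1.01858) ≈ 10.323, so the balance reaches zero during payment 11.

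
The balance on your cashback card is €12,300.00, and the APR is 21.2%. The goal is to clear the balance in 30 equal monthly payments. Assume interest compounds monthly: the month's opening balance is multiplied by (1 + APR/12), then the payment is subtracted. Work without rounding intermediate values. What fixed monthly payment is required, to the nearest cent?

Monthly rate r = 21.2%/12 = 1.76667% = 0.0176667.
Level-payment amortization: P = B₀·r / (1 − (1+r)^(−n)) = 12300.00·0.0176667 / (1 − 1.01767^(−30)).
Denominator 1 − (1+r)^(−30) = 0.408665098.
P = 217.3 / 0.408665098 ≈ 531.73.

€531.73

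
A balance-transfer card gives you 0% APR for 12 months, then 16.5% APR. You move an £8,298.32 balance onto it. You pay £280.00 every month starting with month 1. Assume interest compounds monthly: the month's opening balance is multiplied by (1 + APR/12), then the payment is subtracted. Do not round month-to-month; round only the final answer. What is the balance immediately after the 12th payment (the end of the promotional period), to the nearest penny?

Promo months 1–12 at r₀ = 0%/12 = 0; months 13+ at r₁ = 16.5%/12 = 0.01375.
After month 12 (no interest yet): B = £8,298.32 − 12·£280.00 = £4,938.32.

£4,938.32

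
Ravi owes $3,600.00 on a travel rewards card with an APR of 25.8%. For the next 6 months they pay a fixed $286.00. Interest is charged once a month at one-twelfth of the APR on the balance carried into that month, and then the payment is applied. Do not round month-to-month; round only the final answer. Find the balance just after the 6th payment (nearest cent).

Monthly rate r = 25.8%/12 = 2.15% = 0.0215.
Each month: B ← B·(1+r) − $286.00.
Month 1: interest $77.40; balance after payment $3,391.40.
Month 2: interest $72.92; balance after payment $3,178.32.
Month 3: interest $68.33; balance after payment $2,960.65.
Month 4: interest $63.65; balance after payment $2,738.30.
Month 5: interest $58.87; balance after payment $2,511.18.
Month 6: interest $53.99; balance after payment $2,279.17.

$2,279.17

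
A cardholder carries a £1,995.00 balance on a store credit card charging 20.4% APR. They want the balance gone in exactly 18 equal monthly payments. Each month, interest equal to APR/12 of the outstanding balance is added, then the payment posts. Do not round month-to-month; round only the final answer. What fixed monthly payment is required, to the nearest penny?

£129.59

Monthly rate r = 20.4%/12 = 1.7% = 0.017.
Level-payment amortization: P = B₀·r / (1 − (1+r)^(−n)) = 1995.00·0.017 / (1 − 1.017^(−18)).
Denominator 1 − (1+r)^(−18) = 0.261717036.
P = 33.915 / 0.261717036 ≈ 129.59.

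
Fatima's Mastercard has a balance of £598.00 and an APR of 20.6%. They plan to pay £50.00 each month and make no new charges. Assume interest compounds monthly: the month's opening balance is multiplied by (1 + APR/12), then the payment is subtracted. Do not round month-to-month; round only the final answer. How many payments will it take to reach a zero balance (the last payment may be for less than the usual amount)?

14 payments

Monthly rate r = 20.6%/12 = 1.71667% = 0.0171667.
Recurrence: B ← B·(1+r) − £50.00.
Month 1: interest £10.27; balance after payment £558.27.
Month 2: interest £9.58; balance after payment £517.85.
Closed form: n = −ln(1 − rB₀/P)/ln(1+r) = −ln(0.79469)/ln(1.01717) ≈ 13.501, so the balance reaches zero during payment 14.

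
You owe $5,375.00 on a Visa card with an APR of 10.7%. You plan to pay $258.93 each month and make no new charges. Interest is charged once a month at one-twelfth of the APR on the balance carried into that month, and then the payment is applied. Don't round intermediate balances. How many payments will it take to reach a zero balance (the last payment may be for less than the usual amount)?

24 payments

Monthly rate r = 10.7%/12 = 0.891667% = 0.00891667.
Recurrence: B ← B·(1+r) − $258.93.
Month 1: interest $47.93; balance after payment $5,164.00.
Month 2: interest $46.05; balance after payment $4,951.11.
Closed form: n = −ln(1 − rB₀/P)/ln(1+r) = −ln(0.8149)/ln(1.00892) ≈ 23.058, so the balance reaches zero during payment 24.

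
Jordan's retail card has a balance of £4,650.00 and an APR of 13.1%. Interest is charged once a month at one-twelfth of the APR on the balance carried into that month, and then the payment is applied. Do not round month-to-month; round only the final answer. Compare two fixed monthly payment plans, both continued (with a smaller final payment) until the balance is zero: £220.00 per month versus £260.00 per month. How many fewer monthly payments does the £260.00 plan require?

Monthly rate r = 13.1%/12 = 1.09167% = 0.0109167.
At £220.00/mo: n = ⌈−ln(1 − rB₀/P)/ln(1+r)⌉ = 25 payments (last £35.50); total interest = total paid − £4,650.00 = £665.50.
At £260.00/mo: 21 payments (last £1.48); total interest £551.48.
Payments saved = 25 − 21 = 4.

4 fewer payments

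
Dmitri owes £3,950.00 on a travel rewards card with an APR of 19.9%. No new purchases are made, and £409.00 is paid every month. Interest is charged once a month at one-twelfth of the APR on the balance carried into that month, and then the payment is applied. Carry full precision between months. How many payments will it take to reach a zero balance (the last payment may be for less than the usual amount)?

11 payments

Monthly rate r = 19.9%/12 = 1.65833% = 0.0165833.
Recurrence: B ← B·(1+r) − £409.00.
Month 1: interest £65.50; balance after payment £3,606.50.
Month 2: interest £59.81; balance after payment £3,257.31.
Closed form: n = −ln(1 − rB₀/P)/ln(1+r) = −ln(0.83984)/ln(1.01658) ≈ 10.612, so the balance reaches zero during payment 11.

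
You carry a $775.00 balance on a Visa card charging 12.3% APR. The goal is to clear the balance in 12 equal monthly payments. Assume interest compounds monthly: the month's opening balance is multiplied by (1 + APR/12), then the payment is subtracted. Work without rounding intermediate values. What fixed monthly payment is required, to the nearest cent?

$68.97

Monthly rate r = 12.3%/12 = 1.025% = 0.01025.
Level-payment amortization: P = B₀·r / (1 − (1+r)^(−n)) = 775.00·0.01025 / (1 − 1.01025^(−12)).
Denominator 1 − (1+r)^(−12) = 0.115182526.
P = 7.94375 / 0.115182526 ≈ 68.97.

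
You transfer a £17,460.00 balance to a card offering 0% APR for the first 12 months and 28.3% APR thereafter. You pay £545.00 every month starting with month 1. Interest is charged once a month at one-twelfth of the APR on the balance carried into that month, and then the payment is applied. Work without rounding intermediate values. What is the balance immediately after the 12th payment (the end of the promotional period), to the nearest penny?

Promo months 1–12 at r₀ = 0%/12 = 0; months 13+ at r₁ = 28.3%/12 = 0.0235833.
After month 12 (no interest yet): B = £17,460.00 − 12·£545.00 = £10,920.00.

£10,920.00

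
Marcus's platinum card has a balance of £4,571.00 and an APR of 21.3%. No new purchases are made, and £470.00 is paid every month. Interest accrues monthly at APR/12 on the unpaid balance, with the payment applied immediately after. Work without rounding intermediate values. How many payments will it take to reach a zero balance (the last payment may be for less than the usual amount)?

Monthly rate r = 21.3%/12 = 1.775% = 0.01775.
Recurrence: B ← B·(1+r) − £470.00.
Month 1: interest £81.14; balance after payment £4,182.14.
Month 2: interest £74.23; balance after payment £3,786.37.
Closed form: n = −ln(1 − rB₀/P)/ln(1+r) = −ln(0.82737)/ln(1.01775) ≈ 10.771, so the balance reaches zero during payment 11.

11 months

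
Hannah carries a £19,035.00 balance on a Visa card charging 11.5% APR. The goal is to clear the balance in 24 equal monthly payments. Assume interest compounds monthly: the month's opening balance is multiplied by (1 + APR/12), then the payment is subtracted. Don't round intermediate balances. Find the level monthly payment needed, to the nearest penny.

Monthly rate r = 11.5%/12 = 0.958333% = 0.00958333.
Level-payment amortization: P = B₀·r / (1 − (1+r)^(−n)) = 19035.00·0.00958333 / (1 − 1.00958^(−24)).
Denominator 1 − (1+r)^(−24) = 0.204595833.
P = 182.419 / 0.204595833 ≈ 891.61.

£891.61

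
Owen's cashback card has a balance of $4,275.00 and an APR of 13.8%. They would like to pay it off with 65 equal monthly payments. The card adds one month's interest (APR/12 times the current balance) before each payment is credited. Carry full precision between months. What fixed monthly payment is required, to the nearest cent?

Monthly rate r = 13.8%/12 = 1.15% = 0.0115.
Level-payment amortization: P = B₀·r / (1 − (1+r)^(−n)) = 4275.00·0.0115 / (1 − 1.0115^(−65)).
Denominator 1 − (1+r)^(−65) = 0.524426838.
P = 49.1625 / 0.524426838 ≈ 93.75.

$93.75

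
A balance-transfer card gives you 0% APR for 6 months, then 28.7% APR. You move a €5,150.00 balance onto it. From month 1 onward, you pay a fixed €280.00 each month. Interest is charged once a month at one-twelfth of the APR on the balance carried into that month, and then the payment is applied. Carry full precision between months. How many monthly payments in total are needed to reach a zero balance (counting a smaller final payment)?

Promo months 1–6 at r₀ = 0%/12 = 0; months 7+ at r₁ = 28.7%/12 = 0.0239167.
After month 6 (no interest yet): B = €5,150.00 − 6·€280.00 = €3,470.00.
Then at r₁ with €280.00/mo: n₂ = −ln(1 − r₁·B/P)/ln(1+r₁) ≈ 14.87 → 15 more payments.

21 payments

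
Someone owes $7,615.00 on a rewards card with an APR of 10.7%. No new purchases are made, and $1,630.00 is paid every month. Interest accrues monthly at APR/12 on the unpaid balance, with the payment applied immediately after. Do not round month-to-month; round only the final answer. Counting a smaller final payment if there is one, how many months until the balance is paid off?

Monthly rate r = 10.7%/12 = 0.891667% = 0.00891667.
Recurrence: B ← B·(1+r) − $1,630.00.
Month 1: interest $67.90; balance after payment $6,052.90.
Month 2: interest $53.97; balance after payment $4,476.87.
Month 3: interest $39.92; balance after payment $2,886.79.
Month 4: interest $25.74; balance after payment $1,282.53.
Month 5: interest $11.44; balance after payment $0.00.

5 months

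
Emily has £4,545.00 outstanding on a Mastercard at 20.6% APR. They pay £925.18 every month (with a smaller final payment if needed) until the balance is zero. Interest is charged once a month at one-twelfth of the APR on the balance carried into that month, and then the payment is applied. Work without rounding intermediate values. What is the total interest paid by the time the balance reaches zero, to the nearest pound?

Monthly rate r = 20.6%/12 = 1.71667% = 0.0171667.
Payoff takes n = ⌈−ln(1 − rB₀/P)/ln(1+r)⌉ = ⌈5.176⌉ = 6 payments; the last is £164.03.
Total paid = 5·£925.18 + £164.03 = £4,789.93.
Total interest = total paid − principal = £4,789.93 − £4,545.00 = £244.93.

£245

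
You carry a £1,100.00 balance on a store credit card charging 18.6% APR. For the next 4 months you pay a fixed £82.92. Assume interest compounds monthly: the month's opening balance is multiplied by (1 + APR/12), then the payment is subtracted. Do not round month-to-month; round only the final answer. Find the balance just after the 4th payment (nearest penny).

Monthly rate r = 18.6%/12 = 1.55% = 0.0155.
Each month: B ← B·(1+r) − £82.92.
Month 1: interest £17.05; balance after payment £1,034.13.
Month 2: interest £16.03; balance after payment £967.24.
Month 3: interest £14.99; balance after payment £899.31.
Month 4: interest £13.94; balance after payment £830.33.

£830.33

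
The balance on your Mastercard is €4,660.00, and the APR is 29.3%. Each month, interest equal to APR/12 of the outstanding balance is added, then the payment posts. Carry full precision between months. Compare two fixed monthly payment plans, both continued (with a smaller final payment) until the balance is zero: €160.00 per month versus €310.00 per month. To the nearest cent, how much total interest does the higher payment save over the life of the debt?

€2,359.49

Monthly rate r = 29.3%/12 = 2.44167% = 0.0244167.
At €160.00/mo: n = ⌈−ln(1 − rB₀/P)/ln(1+r)⌉ = 52 payments (last €76.80); total interest = total paid − €4,660.00 = €3,576.80.
At €310.00/mo: 19 payments (last €297.31); total interest €1,217.31.
Interest saved = €3,576.80 − €1,217.31 = €2,359.49.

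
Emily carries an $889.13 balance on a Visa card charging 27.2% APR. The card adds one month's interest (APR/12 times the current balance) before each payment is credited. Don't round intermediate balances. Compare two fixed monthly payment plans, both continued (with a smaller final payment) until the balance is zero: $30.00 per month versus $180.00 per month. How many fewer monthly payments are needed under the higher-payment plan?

Monthly rate r = 27.2%/12 = 2.26667% = 0.0226667.
At $30.00/mo: n = ⌈−ln(1 − rB₀/P)/ln(1+r)⌉ = 50 payments (last $21.25); total interest = total paid − $889.13 = $602.12.
At $180.00/mo: 6 payments (last $54.03); total interest $64.90.
Payments saved = 50 − 6 = 44.

44 fewer payments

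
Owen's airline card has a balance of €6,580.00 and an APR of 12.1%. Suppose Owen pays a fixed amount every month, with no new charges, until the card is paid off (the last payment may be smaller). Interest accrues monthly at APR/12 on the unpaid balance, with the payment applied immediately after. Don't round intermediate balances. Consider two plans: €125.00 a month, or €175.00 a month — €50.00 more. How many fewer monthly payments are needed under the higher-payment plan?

Monthly rate r = 12.1%/12 = 1.00833% = 0.0100833.
At €125.00/mo: n = ⌈−ln(1 − rB₀/P)/ln(1+r)⌉ = 76 payments (last €52.92); total interest = total paid − €6,580.00 = €2,847.92.
At €175.00/mo: 48 payments (last €89.10); total interest €1,734.10.
Payments saved = 76 − 48 = 28.

28 fewer payments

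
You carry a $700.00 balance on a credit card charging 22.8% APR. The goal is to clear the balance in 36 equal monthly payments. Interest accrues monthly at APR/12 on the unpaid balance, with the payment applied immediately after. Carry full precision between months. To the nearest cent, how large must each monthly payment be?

$27.02

Monthly rate r = 22.8%/12 = 1.9% = 0.019.
Level-payment amortization: P = B₀·r / (1 − (1+r)^(−n)) = 700.00·0.019 / (1 − 1.019^(−36)).
Denominator 1 − (1+r)^(−36) = 0.492157111.
P = 13.3 / 0.492157111 ≈ 27.02.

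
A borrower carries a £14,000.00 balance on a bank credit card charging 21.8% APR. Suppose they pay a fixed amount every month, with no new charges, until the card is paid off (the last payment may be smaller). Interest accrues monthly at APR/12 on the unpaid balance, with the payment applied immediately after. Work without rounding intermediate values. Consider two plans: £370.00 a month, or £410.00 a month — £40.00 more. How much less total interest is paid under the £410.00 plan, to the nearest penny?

Monthly rate r = 21.8%/12 = 1.81667% = 0.0181667.
At £370.00/mo: n = ⌈−ln(1 − rB₀/P)/ln(1+r)⌉ = 65 payments (last £217.80); total interest = total paid − £14,000.00 = £9,897.80.
At £410.00/mo: 54 payments (last £325.08); total interest £8,055.08.
Interest saved = £9,897.80 − £8,055.08 = £1,842.72.

£1,842.72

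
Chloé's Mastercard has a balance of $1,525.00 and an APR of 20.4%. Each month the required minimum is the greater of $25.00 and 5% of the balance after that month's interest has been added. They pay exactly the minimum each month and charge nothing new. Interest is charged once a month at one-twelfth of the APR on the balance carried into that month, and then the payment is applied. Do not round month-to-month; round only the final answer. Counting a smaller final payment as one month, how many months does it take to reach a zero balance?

Monthly rate r = 20.4%/12 = 1.7% = 0.017.
While 5% of the post-interest balance exceeds $25.00, each month B ← (B·(1+r))·(1 − 0.05), i.e. B shrinks by the factor (1+r)·0.95 = 0.96615.
This holds for months 1–33. Entering month 34 the balance is $489.49; 5% of the post-interest balance is now below $25.00, so the flat $25.00 minimum applies from here.
From month 34 a fixed $25.00 at rate r clears $489.49 in 25 more payments. Total: 33 + 25 = 58 months.

58 months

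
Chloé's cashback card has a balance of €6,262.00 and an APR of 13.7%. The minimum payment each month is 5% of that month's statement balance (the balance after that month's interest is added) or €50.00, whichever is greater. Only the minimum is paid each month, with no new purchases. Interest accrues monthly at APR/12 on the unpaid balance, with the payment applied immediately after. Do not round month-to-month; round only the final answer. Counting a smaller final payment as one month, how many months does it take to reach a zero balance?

Monthly rate r = 13.7%/12 = 1.14167% = 0.0114167.
While 5% of the post-interest balance exceeds €50.00, each month B ← (B·(1+r))·(1 − 0.05), i.e. B shrinks by the factor (1+r)·0.95 = 0.96085.
This holds for months 1–47. Entering month 48 the balance is €958.16; 5% of the post-interest balance is now below €50.00, so the flat €50.00 minimum applies from here.
From month 48 a fixed €50.00 at rate r clears €958.16 in 22 more payments. Total: 47 + 22 = 69 months.

69 months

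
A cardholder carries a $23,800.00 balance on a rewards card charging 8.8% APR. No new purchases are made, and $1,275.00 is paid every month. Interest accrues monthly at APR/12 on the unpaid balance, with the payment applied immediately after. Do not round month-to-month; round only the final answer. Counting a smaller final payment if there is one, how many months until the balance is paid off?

21 months

Monthly rate r = 8.8%/12 = 0.733333% = 0.00733333.
Recurrence: B ← B·(1+r) − $1,275.00.
Month 1: interest $174.53; balance after payment $22,699.53.
Month 2: interest $166.46; balance after payment $21,591.00.
Closed form: n = −ln(1 − rB₀/P)/ln(1+r) = −ln(0.86311)/ln(1.00733) ≈ 20.148, so the balance reaches zero during payment 21.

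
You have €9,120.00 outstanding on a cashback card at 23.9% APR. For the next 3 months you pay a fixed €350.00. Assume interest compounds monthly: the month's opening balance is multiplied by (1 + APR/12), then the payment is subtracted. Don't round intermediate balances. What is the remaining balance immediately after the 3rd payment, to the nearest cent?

Monthly rate r = 23.9%/12 = 1.99167% = 0.0199167.
Each month: B ← B·(1+r) − €350.00.
Month 1: interest €181.64; balance after payment €8,951.64.
Month 2: interest €178.29; balance after payment €8,779.93.
Month 3: interest €174.87; balance after payment €8,604.79.

€8,604.79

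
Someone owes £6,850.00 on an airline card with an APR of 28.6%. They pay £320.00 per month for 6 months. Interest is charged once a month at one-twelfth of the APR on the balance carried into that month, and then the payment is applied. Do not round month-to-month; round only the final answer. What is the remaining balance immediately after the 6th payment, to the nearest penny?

£5,851.70

Monthly rate r = 28.6%/12 = 2.38333% = 0.0238333.
Each month: B ← B·(1+r) − £320.00.
Month 1: interest £163.26; balance after payment £6,693.26.
Month 2: interest £159.52; balance after payment £6,532.78.
Month 3: interest £155.70; balance after payment £6,368.48.
Month 4: interest £151.78; balance after payment £6,200.26.
Month 5: interest £147.77; balance after payment £6,028.03.
Month 6: interest £143.67; balance after payment £5,851.70.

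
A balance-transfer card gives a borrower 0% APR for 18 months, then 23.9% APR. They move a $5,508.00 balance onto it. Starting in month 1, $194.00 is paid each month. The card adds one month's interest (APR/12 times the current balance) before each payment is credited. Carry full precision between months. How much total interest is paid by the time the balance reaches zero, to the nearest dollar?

$266

Promo months 1–18 at r₀ = 0%/12 = 0; months 19+ at r₁ = 23.9%/12 = 0.0199167.
After month 18 (no interest yet): B = $5,508.00 − 18·$194.00 = $2,016.00.
Then at r₁ with $194.00/mo: n₂ = −ln(1 − r₁·B/P)/ln(1+r₁) ≈ 11.76 → 12 more payments.
Total paid = 29·$194.00 + $147.54 = $5,773.54; interest = $5,773.54 − $5,508.00 = $265.54.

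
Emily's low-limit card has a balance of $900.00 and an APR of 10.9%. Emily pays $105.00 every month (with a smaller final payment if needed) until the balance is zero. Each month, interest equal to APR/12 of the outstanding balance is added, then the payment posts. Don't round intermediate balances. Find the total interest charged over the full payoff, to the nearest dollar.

Monthly rate r = 10.9%/12 = 0.908333% = 0.00908333.
Payoff takes n = ⌈−ln(1 − rB₀/P)/ln(1+r)⌉ = ⌈8.964⌉ = 9 payments; the last is $101.23.
Total paid = 8·$105.00 + $101.23 = $941.23.
Total interest = total paid − principal = $941.23 − $900.00 = $41.23.

$41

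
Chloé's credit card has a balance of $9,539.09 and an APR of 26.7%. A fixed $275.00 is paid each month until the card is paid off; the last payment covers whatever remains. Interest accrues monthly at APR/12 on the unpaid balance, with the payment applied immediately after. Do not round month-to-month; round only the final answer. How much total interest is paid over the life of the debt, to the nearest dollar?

$8,925

Monthly rate r = 26.7%/12 = 2.225% = 0.02225.
Payoff takes n = ⌈−ln(1 − rB₀/P)/ln(1+r)⌉ = ⌈67.142⌉ = 68 payments; the last is $39.38.
Total paid = 67·$275.00 + $39.38 = $18,464.38.
Total interest = total paid − principal = $18,464.38 − $9,539.09 = $8,925.29.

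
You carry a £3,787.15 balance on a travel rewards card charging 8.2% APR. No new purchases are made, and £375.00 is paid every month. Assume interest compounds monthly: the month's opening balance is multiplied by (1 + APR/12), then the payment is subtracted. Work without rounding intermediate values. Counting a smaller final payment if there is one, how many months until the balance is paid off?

11 months

Monthly rate r = 8.2%/12 = 0.683333% = 0.00683333.
Recurrence: B ← B·(1+r) − £375.00.
Month 1: interest £25.88; balance after payment £3,438.03.
Month 2: interest £23.49; balance after payment £3,086.52.
Closed form: n = −ln(1 − rB₀/P)/ln(1+r) = −ln(0.93099)/ln(1.00683) ≈ 10.500, so the balance reaches zero during payment 11.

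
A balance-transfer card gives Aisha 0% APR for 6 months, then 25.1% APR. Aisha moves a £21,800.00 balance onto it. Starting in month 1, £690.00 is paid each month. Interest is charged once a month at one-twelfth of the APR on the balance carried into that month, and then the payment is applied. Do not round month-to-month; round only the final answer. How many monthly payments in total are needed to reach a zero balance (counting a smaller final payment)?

Promo months 1–6 at r₀ = 0%/12 = 0; months 7+ at r₁ = 25.1%/12 = 0.0209167.
After month 6 (no interest yet): B = £21,800.00 − 6·£690.00 = £17,660.00.
Then at r₁ with £690.00/mo: n₂ = −ln(1 − r₁·B/P)/ln(1+r₁) ≈ 37.03 → 38 more payments.

44 payments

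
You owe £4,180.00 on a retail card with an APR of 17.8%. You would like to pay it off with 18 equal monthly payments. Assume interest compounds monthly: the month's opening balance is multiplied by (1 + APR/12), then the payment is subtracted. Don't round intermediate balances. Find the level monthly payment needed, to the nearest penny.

Monthly rate r = 17.8%/12 = 1.48333% = 0.0148333.
Level-payment amortization: P = B₀·r / (1 − (1+r)^(−n)) = 4180.00·0.0148333 / (1 − 1.01483^(−18)).
Denominator 1 − (1+r)^(−18) = 0.23282406.
P = 62.0033 / 0.23282406 ≈ 266.31.

£266.31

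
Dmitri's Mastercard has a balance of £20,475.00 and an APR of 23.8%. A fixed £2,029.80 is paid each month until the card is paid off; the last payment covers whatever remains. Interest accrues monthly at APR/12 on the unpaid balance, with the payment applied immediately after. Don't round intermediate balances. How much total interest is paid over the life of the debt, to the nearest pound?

Monthly rate r = 23.8%/12 = 1.98333% = 0.0198333.
Payoff takes n = ⌈−ln(1 − rB₀/P)/ln(1+r)⌉ = ⌈11.366⌉ = 12 payments; the last is £747.82.
Total paid = 11·£2,029.80 + £747.82 = £23,075.62.
Total interest = total paid − principal = £23,075.62 − £20,475.00 = £2,600.62.

£2,601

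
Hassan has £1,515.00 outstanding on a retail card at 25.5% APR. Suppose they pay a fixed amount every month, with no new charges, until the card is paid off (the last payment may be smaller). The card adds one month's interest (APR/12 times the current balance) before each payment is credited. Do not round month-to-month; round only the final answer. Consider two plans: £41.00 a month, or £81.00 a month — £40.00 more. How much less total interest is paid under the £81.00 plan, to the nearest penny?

£1,047.60

Monthly rate r = 25.5%/12 = 2.125% = 0.02125.
At £41.00/mo: n = ⌈−ln(1 − rB₀/P)/ln(1+r)⌉ = 74 payments (last £6.12); total interest = total paid − £1,515.00 = £1,484.12.
At £81.00/mo: 25 payments (last £7.52); total interest £436.52.
Interest saved = £1,484.12 − £436.52 = £1,047.60.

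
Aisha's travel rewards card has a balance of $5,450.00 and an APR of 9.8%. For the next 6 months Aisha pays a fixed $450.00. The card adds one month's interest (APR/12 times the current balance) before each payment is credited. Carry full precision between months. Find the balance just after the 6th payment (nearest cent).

Monthly rate r = 9.8%/12 = 0.816667% = 0.00816667.
Each month: B ← B·(1+r) − $450.00.
Month 1: interest $44.51; balance after payment $5,044.51.
Month 2: interest $41.20; balance after payment $4,635.71.
Month 3: interest $37.86; balance after payment $4,223.56.
Month 4: interest $34.49; balance after payment $3,808.06.
Month 5: interest $31.10; balance after payment $3,389.15.
Month 6: interest $27.68; balance after payment $2,966.83.

$2,966.83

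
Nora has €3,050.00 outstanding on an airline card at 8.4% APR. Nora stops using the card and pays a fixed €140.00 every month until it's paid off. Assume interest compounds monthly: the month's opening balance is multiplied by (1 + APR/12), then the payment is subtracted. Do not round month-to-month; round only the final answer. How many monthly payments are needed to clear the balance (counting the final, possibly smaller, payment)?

Monthly rate r = 8.4%/12 = 0.7% = 0.007.
Recurrence: B ← B·(1+r) − €140.00.
Month 1: interest €21.35; balance after payment €2,931.35.
Month 2: interest €20.52; balance after payment €2,811.87.
Closed form: n = −ln(1 − rB₀/P)/ln(1+r) = −ln(0.8475)/ln(1.007) ≈ 23.720, so the balance reaches zero during payment 24.

24 months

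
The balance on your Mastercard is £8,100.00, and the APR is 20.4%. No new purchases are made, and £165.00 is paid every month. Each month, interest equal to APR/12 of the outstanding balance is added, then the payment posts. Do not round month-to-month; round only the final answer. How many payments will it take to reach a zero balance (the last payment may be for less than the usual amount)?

Monthly rate r = 20.4%/12 = 1.7% = 0.017.
Recurrence: B ← B·(1+r) − £165.00.
Month 1: interest £137.70; balance after payment £8,072.70.
Month 2: interest £137.24; balance after payment £8,044.94.
Closed form: n = −ln(1 − rB₀/P)/ln(1+r) = −ln(0.16545)/ln(1.017) ≈ 106.724, so the balance reaches zero during payment 107.

107 payments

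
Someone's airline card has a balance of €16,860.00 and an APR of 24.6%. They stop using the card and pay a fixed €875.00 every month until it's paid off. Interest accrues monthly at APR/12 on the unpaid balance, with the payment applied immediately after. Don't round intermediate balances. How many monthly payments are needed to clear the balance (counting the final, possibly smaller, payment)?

Monthly rate r = 24.6%/12 = 2.05% = 0.0205.
Recurrence: B ← B·(1+r) − €875.00.
Month 1: interest €345.63; balance after payment €16,330.63.
Month 2: interest €334.78; balance after payment €15,790.41.
Closed form: n = −ln(1 − rB₀/P)/ln(1+r) = −ln(0.60499)/ln(1.0205) ≈ 24.764, so the balance reaches zero during payment 25.

25 months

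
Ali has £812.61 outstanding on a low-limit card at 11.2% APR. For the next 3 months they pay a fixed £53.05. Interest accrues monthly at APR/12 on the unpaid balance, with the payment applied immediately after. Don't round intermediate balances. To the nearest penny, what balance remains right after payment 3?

£674.94

Monthly rate r = 11.2%/12 = 0.933333% = 0.00933333.
Each month: B ← B·(1+r) − £53.05.
Month 1: interest £7.58; balance after payment £767.14.
Month 2: interest £7.16; balance after payment £721.25.
Month 3: interest £6.73; balance after payment £674.94.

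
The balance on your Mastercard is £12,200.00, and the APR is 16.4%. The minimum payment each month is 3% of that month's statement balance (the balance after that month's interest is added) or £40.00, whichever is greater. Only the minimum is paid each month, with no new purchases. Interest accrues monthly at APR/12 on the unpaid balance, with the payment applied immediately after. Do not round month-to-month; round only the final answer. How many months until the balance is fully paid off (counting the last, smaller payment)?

Monthly rate r = 16.4%/12 = 1.36667% = 0.0136667.
While 3% of the post-interest balance exceeds £40.00, each month B ← (B·(1+r))·(1 − 0.03), i.e. B shrinks by the factor (1+r)·0.97 = 0.98326.
This holds for months 1–132. Entering month 133 the balance is £1,313.38; 3% of the post-interest balance is now below £40.00, so the flat £40.00 minimum applies from here.
From month 133 a fixed £40.00 at rate r clears £1,313.38 in 44 more payments. Total: 132 + 44 = 176 months.

176 months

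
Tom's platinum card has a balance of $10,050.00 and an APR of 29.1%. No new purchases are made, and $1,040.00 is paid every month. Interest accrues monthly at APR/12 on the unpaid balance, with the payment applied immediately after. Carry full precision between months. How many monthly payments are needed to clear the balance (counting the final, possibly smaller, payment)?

12 months

Monthly rate r = 29.1%/12 = 2.425% = 0.02425.
Recurrence: B ← B·(1+r) − $1,040.00.
Month 1: interest $243.71; balance after payment $9,253.71.
Month 2: interest $224.40; balance after payment $8,438.12.
Closed form: n = −ln(1 − rB₀/P)/ln(1+r) = −ln(0.76566)/ln(1.02425) ≈ 11.144, so the balance reaches zero during payment 12.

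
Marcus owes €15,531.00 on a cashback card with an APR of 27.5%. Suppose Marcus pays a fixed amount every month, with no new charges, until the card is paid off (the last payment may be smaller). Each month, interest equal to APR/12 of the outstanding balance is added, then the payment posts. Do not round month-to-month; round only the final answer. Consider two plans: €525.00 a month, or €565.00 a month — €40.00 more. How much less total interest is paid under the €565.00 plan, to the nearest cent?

€1,463.13

Monthly rate r = 27.5%/12 = 2.29167% = 0.0229167.
At €525.00/mo: n = ⌈−ln(1 − rB₀/P)/ln(1+r)⌉ = 51 payments (last €2.76); total interest = total paid − €15,531.00 = €10,721.76.
At €565.00/mo: 44 payments (last €494.63); total interest €9,258.63.
Interest saved = €10,721.76 − €9,258.63 = €1,463.13.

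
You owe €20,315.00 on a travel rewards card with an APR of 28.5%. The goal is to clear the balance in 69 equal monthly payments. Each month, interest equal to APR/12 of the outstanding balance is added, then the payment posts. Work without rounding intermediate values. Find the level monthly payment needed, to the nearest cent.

Monthly rate r = 28.5%/12 = 2.375% = 0.02375.
Level-payment amortization: P = B₀·r / (1 − (1+r)^(−n)) = 20315.00·0.02375 / (1 − 1.02375^(−69)).
Denominator 1 − (1+r)^(−69) = 0.802020656.
P = 482.481 / 0.802020656 ≈ 601.58.

€601.58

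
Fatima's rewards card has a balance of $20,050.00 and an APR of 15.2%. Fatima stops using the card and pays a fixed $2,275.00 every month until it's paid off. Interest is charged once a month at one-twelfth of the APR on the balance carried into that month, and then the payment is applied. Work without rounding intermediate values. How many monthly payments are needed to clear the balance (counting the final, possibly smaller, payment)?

10 payments

Monthly rate r = 15.2%/12 = 1.26667% = 0.0126667.
Recurrence: B ← B·(1+r) − $2,275.00.
Month 1: interest $253.97; balance after payment $18,028.97.
Month 2: interest $228.37; balance after payment $15,982.33.
Closed form: n = −ln(1 − rB₀/P)/ln(1+r) = −ln(0.88837)/ln(1.01267) ≈ 9.404, so the balance reaches zero during payment 10.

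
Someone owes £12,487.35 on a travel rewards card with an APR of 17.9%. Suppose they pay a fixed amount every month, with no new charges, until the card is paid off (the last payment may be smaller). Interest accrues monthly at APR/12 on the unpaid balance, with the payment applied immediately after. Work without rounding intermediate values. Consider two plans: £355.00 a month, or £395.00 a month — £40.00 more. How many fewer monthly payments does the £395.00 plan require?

Monthly rate r = 17.9%/12 = 1.49167% = 0.0149167.
At £355.00/mo: n = ⌈−ln(1 − rB₀/P)/ln(1+r)⌉ = 51 payments (last £84.16); total interest = total paid − £12,487.35 = £5,346.81.
At £395.00/mo: 44 payments (last £31.23); total interest £4,528.88.
Payments saved = 51 − 44 = 7.

7 fewer payments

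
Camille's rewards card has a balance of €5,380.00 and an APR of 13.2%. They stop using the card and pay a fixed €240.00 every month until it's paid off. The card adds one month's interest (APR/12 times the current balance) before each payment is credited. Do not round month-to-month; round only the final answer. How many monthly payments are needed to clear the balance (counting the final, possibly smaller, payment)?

Monthly rate r = 13.2%/12 = 1.1% = 0.011.
Recurrence: B ← B·(1+r) − €240.00.
Month 1: interest €59.18; balance after payment €5,199.18.
Month 2: interest €57.19; balance after payment €5,016.37.
Closed form: n = −ln(1 − rB₀/P)/ln(1+r) = −ln(0.75342)/ln(1.011) ≈ 25.881, so the balance reaches zero during payment 26.

26 payments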